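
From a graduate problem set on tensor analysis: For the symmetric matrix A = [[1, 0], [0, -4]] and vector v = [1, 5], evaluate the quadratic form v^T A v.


First compute Av:
(Av)_1 = 1*1 + 0*5 = 1
(Av)_2 = 0*1 + -4*5 = -20
Av = [1, -20]
Then v^T (Av) = 1*1 + 5*-20
= 1 + -100 = -99

-99


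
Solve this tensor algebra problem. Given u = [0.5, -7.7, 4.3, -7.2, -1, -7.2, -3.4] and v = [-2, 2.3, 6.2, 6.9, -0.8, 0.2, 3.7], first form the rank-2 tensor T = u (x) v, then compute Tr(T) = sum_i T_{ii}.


The outer product gives T_{ij} = u_i v_j.
The trace (contraction) is Tr(T) = sum_i T_{ii} = sum_i u_i v_i.
Diagonal entries:
T_{11} = u_1 * v_1 = 0.5 * -2 = -1
T_{22} = u_2 * v_2 = -7.7 * 2.3 = -17.71
T_{33} = u_3 * v_3 = 4.3 * 6.2 = 26.66
T_{44} = u_4 * v_4 = -7.2 * 6.9 = -49.68
T_{55} = u_5 * v_5 = -1 * -0.8 = 0.8
T_{66} = u_6 * v_6 = -7.2 * 0.2 = -1.44
T_{77} = u_7 * v_7 = -3.4 * 3.7 = -12.58
Tr(T) = -1 + -17.71 + 26.66 + -49.68 + 0.8 + -1.44 + -12.58 = -54.95

-54.95


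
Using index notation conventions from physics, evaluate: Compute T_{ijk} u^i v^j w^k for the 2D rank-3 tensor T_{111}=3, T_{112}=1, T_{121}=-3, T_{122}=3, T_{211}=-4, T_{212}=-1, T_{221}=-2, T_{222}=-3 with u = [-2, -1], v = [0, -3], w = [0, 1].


S = sum over i,j,k of T_{ijk} u_i v_j w_k. Expanding all 8 terms:
T_{111}*u_1*v_1*w_1 = 3*-2*0*0 = 0  (running total: 0)
T_{112}*u_1*v_1*w_2 = 1*-2*0*1 = 0  (running total: 0)
T_{121}*u_1*v_2*w_1 = -3*-2*-3*0 = 0  (running total: 0)
T_{122}*u_1*v_2*w_2 = 3*-2*-3*1 = 18  (running total: 18)
T_{211}*u_2*v_1*w_1 = -4*-1*0*0 = 0  (running total: 18)
T_{212}*u_2*v_1*w_2 = -1*-1*0*1 = 0  (running total: 18)
T_{221}*u_2*v_2*w_1 = -2*-1*-3*0 = 0  (running total: 18)
T_{222}*u_2*v_2*w_2 = -3*-1*-3*1 = -9  (running total: 9)
S = 9

9


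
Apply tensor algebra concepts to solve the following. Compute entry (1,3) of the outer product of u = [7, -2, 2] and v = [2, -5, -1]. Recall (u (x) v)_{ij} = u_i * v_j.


The outer product entry T_{ij} = u_i * v_j.
We need i=1, j=3.
u_1 = 7, v_3 = -1
T_{1,3} = 7 * -1 = -7

-7


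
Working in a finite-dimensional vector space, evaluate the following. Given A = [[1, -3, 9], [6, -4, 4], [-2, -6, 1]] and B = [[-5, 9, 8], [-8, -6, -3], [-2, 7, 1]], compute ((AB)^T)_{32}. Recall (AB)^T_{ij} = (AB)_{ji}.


(AB)^T_{ij} = (AB)_{ji} = sum_k A_{jk} B_{ki}.
For i=3, j=2 we need (AB)_{23}:
A_{21} * B_{13} = 6 * 8 = 48
A_{22} * B_{23} = -4 * -3 = 12
A_{23} * B_{33} = 4 * 1 = 4
Sum = 48 + 12 + 4 = 64

64


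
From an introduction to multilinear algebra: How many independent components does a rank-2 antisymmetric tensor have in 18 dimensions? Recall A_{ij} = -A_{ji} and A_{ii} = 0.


An antisymmetric rank-2 tensor satisfies A_{ij} = -A_{ji}, so diagonal entries are zero.
The independent components are the upper-triangular entries: C(n, 2) = n(n-1)/2.
n = 18
C(18, 2) = 18 * 17 / 2 = 306 / 2 = 153

153


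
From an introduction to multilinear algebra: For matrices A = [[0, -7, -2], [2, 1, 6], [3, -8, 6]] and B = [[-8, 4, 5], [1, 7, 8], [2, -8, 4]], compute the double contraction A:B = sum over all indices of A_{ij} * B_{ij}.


A:B = sum over all i,j of A_{ij} * B_{ij}.
Row 1: 0*-8=0, -7*4=-28, -2*5=-10 => row sum = -38
Row 2: 2*1=2, 1*7=7, 6*8=48 => row sum = 57
Row 3: 3*2=6, -8*-8=64, 6*4=24 => row sum = 94
Total = -38 + 57 + 94 = 113

113


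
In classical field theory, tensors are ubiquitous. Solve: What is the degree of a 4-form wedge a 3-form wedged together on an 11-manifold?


The degree of a wedge product is the sum of the degrees of the individual forms.
Degrees: 4, 3
Total degree = 4 + 3 = 7

7


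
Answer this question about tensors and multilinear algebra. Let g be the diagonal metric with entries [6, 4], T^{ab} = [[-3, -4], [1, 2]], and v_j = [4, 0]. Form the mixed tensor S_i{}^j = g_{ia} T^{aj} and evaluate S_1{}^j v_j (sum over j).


Step 1: lower the first index. For a diagonal metric, g_{ia} T^{aj} = g_{ii} T^{ij} (no sum on i).
g_{11} = 6
S_1{}^1 = 6 * T^{11} = 6 * -3 = -18
S_1{}^2 = 6 * T^{12} = 6 * -4 = -24
Step 2: contract S_1{}^j with v_j.
S_1{}^1 * v_1 = -18 * 4 = -72
S_1{}^2 * v_2 = -24 * 0 = 0
Result = -72 + 0 = -72

-72


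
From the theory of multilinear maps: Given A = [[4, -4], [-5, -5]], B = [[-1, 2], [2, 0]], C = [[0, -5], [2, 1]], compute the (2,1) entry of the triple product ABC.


(ABC)_{21} = sum_m (AB)_{2m} C_{m1}. First compute row 2 of AB.
(AB)_{21} = -5*-1 + -5*2 = -5
(AB)_{22} = -5*2 + -5*0 = -10
Now contract with column 1 of C:
(AB)_{21} * C_{11} = -5 * 0 = 0
(AB)_{22} * C_{21} = -10 * 2 = -20
(ABC)_{21} = 0 + -20 = -20

-20


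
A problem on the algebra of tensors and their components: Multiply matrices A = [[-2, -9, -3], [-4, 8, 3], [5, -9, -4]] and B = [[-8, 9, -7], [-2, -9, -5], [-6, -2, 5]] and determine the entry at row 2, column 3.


(AB)_{ij} = sum_k A_{ik} B_{kj}.
For i=2, j=3:
A_{21} * B_{13} = -4 * -7 = 28
A_{22} * B_{23} = 8 * -5 = -40
A_{23} * B_{33} = 3 * 5 = 15
Sum = 28 + -40 + 15 = 3

3


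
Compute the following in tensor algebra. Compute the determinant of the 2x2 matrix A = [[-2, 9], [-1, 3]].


For a 2x2 matrix [[a, b], [c, d]], det = a*d - b*c.
a = -2, b = 9, c = -1, d = 3
a*d = -2 * 3 = -6
b*c = 9 * -1 = -9
det = -6 - -9 = 3

3


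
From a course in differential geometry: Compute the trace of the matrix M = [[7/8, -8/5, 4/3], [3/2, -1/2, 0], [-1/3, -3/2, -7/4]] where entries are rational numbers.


The trace is the sum of diagonal entries.
Diagonal: M[1,1] = 7/8, M[2,2] = -1/2, M[3,3] = -7/4
Tr(M) = 7/8 + -1/2 + -7/4
Computing step by step:
After adding M[1,1]: 7/8
After adding M[2,2]: 3/8
After adding M[3,3]: -11/8
Tr(M) = -11/8

-11/8


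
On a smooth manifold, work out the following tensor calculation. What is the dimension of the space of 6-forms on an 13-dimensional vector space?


The dimension of the space of p-forms on an n-dimensional space is C(n, p).
n = 13, p = 6
C(13, 6) = 13! / (6! * 7!) = 1716

1716


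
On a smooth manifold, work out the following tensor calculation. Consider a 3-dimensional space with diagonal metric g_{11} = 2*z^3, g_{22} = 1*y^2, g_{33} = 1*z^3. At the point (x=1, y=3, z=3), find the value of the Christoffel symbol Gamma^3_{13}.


For a diagonal metric, Gamma^k_{ij} = (1/2) g^{kk} (dg_{ik}/dx_j + dg_{jk}/dx_i - dg_{ij}/dx_k).
The metric is diagonal, so g_{ab} = 0 for a != b.
At the given point: g_{11} = 54, g_{22} = 9, g_{33} = 27
g^{33} = 1/27
dg_{13}/dx_3 = 0 (off-diagonal)
dg_{33}/dx_1 = dg_{33}/dx_1 = 0
dg_{13}/dx_3 = 0 (off-diagonal)
Numerator = 0 + 0 - 0 = 0
Gamma^3_{13} = 0 / (2 * 27) = 0

0


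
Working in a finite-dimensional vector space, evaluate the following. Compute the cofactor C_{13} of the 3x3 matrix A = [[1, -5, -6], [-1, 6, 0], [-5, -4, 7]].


To find cofactor C_{13}, delete row 1 and column 3.
The resulting 2x2 submatrix is: [[-1, 6], [-5, -4]]
Minor M_{13} = -1*-4 - 6*-5
  = 4 - -30 = 34
Sign = (-1)^(1+3) = (-1)^4 = 1
Cofactor C_{13} = 1 * 34 = 34

34


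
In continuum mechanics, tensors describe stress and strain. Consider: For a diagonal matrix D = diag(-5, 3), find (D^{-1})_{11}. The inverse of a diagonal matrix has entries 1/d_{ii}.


For a diagonal matrix, the inverse has entries (D^{-1})_{ii} = 1/d_{ii}.
The diagonal entries are: d_{11} = -5, d_{22} = 3
We need (D^{-1})_{11} = 1/d_{11} = 1/-5 = -1/5

-1/5


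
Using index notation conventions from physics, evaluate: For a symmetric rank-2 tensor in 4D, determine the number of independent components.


A symmetric rank-2 tensor in d dimensions has d(d+1)/2 independent components.
d = 4
d(d+1)/2 = 4 * 5 / 2 = 20 / 2 = 10

10


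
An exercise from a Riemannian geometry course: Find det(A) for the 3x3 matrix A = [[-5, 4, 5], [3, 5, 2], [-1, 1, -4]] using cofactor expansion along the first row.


Expanding along the first row, det(A) = a11*M_11 - a12*M_12 + a13*M_13, where M_1j is the (1,j) minor.
Minor M_11 = 5*-4 - 2*1 = -22
Minor M_12 = 3*-4 - 2*-1 = -10
Minor M_13 = 3*1 - 5*-1 = 8
det = -5*(-22) - 4*(-10) + 5*(8)
    = 110 - -40 + 40
    = 190

190


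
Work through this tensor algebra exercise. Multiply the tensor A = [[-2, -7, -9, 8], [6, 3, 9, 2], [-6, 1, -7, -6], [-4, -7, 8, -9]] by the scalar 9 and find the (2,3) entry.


Scalar multiplication: (cA)_{ij} = c * A_{ij}.
c = 9
A_{23} = 9
(cA)_{23} = 9 * 9 = 81

81


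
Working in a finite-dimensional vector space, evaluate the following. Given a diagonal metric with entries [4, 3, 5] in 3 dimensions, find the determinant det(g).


For a diagonal metric, the determinant is the product of diagonal entries.
Diagonal entries: 4, 3, 5
det(g) = 4 * 3 * 5 = 60

60


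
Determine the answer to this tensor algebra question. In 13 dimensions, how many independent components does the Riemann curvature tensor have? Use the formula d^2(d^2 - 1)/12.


The Riemann tensor in d dimensions has d^2(d^2 - 1)/12 independent components.
d = 13, so d^2 = 169
d^2 - 1 = 168
d^2(d^2 - 1) = 169 * 168 = 28392
Divide by 12: 28392 / 12 = 2366

2366


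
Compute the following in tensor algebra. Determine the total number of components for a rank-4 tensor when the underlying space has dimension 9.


The number of components of a rank-r tensor in d dimensions is d^r.
Here d = 9 and r = 4.
9^4 = 6561

6561


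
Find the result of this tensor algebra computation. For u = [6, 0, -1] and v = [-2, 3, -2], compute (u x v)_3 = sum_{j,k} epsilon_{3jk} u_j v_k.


(u x v)_3 = sum_{j,k} epsilon_{3jk} u_j v_k. Only permutations of (1,2,3) contribute; the two non-zero terms are:
eps_{312} u_1 v_2 = 1 * 6 * 3 = 18
eps_{321} u_2 v_1 = -1 * 0 * -2 = 0
(u x v)_3 = 18

18


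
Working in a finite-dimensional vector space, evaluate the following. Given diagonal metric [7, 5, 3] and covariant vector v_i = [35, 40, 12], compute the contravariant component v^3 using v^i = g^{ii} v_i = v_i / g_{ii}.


To raise an index with a diagonal metric: v^i = v_i / g_{ii}.
For index 3: v_3 = 12, g_{33} = 3
v^3 = 12 / 3 = 4

4


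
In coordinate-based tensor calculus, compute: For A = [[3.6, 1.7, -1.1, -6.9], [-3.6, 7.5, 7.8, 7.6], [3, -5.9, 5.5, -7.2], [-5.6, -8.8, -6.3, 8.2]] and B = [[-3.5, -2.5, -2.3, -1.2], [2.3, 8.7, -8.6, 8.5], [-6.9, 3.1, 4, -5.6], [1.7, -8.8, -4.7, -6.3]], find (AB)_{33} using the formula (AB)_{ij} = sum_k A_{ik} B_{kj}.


(AB)_{ij} = sum_k A_{ik} B_{kj}.
For i=3, j=3:
A_{31} * B_{13} = 3 * -2.3 = -6.9
A_{32} * B_{23} = -5.9 * -8.6 = 50.74
A_{33} * B_{33} = 5.5 * 4 = 22
A_{34} * B_{43} = -7.2 * -4.7 = 33.84
Sum = -6.9 + 50.74 + 22 + 33.84 = 99.68

99.68


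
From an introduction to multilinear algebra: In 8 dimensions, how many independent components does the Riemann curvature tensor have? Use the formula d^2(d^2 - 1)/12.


The Riemann tensor in d dimensions has d^2(d^2 - 1)/12 independent components.
d = 8, so d^2 = 64
d^2 - 1 = 63
d^2(d^2 - 1) = 64 * 63 = 4032
Divide by 12: 4032 / 12 = 336

336


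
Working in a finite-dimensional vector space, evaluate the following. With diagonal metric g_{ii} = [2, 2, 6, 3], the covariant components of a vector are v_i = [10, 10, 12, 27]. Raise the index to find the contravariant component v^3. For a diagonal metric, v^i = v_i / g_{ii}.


To raise an index with a diagonal metric: v^i = v_i / g_{ii}.
For index 3: v_3 = 12, g_{33} = 6
v^3 = 12 / 6 = 2

2


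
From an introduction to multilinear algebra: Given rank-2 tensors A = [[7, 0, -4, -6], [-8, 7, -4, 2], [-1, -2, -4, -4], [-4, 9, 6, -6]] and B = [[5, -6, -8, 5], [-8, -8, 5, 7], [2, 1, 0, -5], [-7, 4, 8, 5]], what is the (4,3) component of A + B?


Tensor addition is component-wise: (A + B)_{ij} = A_{ij} + B_{ij}.
A_{43} = 6
B_{43} = 8
(A + B)_{43} = 6 + 8 = 14

14


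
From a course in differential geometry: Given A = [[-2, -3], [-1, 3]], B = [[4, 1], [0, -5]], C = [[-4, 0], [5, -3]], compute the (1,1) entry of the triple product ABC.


(ABC)_{11} = sum_m (AB)_{1m} C_{m1}. First compute row 1 of AB.
(AB)_{11} = -2*4 + -3*0 = -8
(AB)_{12} = -2*1 + -3*-5 = 13
Now contract with column 1 of C:
(AB)_{11} * C_{11} = -8 * -4 = 32
(AB)_{12} * C_{21} = 13 * 5 = 65
(ABC)_{11} = 32 + 65 = 97

97


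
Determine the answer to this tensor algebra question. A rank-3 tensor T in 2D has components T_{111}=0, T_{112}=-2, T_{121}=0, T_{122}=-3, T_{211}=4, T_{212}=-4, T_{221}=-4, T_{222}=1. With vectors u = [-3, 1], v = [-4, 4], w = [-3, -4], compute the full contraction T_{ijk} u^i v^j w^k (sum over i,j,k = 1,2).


S = sum over i,j,k of T_{ijk} u_i v_j w_k. Expanding all 8 terms:
T_{111}*u_1*v_1*w_1 = 0*-3*-4*-3 = 0  (running total: 0)
T_{112}*u_1*v_1*w_2 = -2*-3*-4*-4 = 96  (running total: 96)
T_{121}*u_1*v_2*w_1 = 0*-3*4*-3 = 0  (running total: 96)
T_{122}*u_1*v_2*w_2 = -3*-3*4*-4 = -144  (running total: -48)
T_{211}*u_2*v_1*w_1 = 4*1*-4*-3 = 48  (running total: 0)
T_{212}*u_2*v_1*w_2 = -4*1*-4*-4 = -64  (running total: -64)
T_{221}*u_2*v_2*w_1 = -4*1*4*-3 = 48  (running total: -16)
T_{222}*u_2*v_2*w_2 = 1*1*4*-4 = -16  (running total: -32)
S = -32

-32


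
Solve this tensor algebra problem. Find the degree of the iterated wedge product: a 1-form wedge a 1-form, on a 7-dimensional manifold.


The degree of a wedge product is the sum of the degrees of the individual forms.
Degrees: 1, 1
Total degree = 1 + 1 = 2

2


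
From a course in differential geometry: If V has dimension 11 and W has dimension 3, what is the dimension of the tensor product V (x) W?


The dimension of a tensor product is the product of dimensions.
dim(V) = 11, dim(W) = 3
dim(V (x) W) = 11 * 3 = 33

33


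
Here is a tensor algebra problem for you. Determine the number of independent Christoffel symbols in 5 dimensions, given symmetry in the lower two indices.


Christoffel symbols Gamma^k_{ij} are symmetric in i,j, so there are d * d(d+1)/2 independent symbols.
d = 5
d(d+1)/2 = 5 * 6 / 2 = 15
Total = 5 * 15 = 75

75


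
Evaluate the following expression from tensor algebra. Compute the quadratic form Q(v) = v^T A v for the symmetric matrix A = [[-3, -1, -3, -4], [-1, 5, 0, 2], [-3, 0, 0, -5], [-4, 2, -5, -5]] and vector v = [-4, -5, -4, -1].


First compute Av:
(Av)_1 = -3*-4 + -1*-5 + -3*-4 + -4*-1 = 33
(Av)_2 = -1*-4 + 5*-5 + 0*-4 + 2*-1 = -23
(Av)_3 = -3*-4 + 0*-5 + 0*-4 + -5*-1 = 17
(Av)_4 = -4*-4 + 2*-5 + -5*-4 + -5*-1 = 31
Av = [33, -23, 17, 31]
Then v^T (Av) = -4*33 + -5*-23 + -4*17 + -1*31
= -132 + 115 + -68 + -31 = -116

-116


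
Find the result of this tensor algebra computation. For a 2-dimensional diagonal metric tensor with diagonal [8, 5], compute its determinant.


For a diagonal metric, the determinant is the product of diagonal entries.
Diagonal entries: 8, 5
det(g) = 8 * 5 = 40

40


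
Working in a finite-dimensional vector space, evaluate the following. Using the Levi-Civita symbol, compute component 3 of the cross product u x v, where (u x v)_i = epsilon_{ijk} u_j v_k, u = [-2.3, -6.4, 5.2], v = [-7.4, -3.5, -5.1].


(u x v)_3 = sum_{j,k} epsilon_{3jk} u_j v_k. Only permutations of (1,2,3) contribute; the two non-zero terms are:
eps_{312} u_1 v_2 = 1 * -2.3 * -3.5 = 8.05
eps_{321} u_2 v_1 = -1 * -6.4 * -7.4 = -47.36
(u x v)_3 = -39.31

-39.31


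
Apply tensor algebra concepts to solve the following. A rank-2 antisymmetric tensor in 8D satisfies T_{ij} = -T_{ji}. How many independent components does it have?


An antisymmetric rank-2 tensor satisfies A_{ij} = -A_{ji}, so diagonal entries are zero.
The independent components are the upper-triangular entries: C(n, 2) = n(n-1)/2.
n = 8
C(8, 2) = 8 * 7 / 2 = 56 / 2 = 28

28


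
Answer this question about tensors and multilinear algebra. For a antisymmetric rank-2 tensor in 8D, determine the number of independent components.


A antisymmetric rank-2 tensor in d dimensions has d(d-1)/2 independent components.
d = 8
d(d-1)/2 = 8 * 7 / 2 = 56 / 2 = 28

28


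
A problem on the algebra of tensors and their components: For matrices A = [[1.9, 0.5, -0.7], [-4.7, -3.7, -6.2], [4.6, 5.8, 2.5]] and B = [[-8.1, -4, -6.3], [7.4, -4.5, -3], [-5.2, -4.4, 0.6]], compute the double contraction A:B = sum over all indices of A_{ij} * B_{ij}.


A:B = sum over all i,j of A_{ij} * B_{ij}.
Row 1: 1.9*-8.1=-15.39, 0.5*-4=-2, -0.7*-6.3=4.41 => row sum = -12.98
Row 2: -4.7*7.4=-34.78, -3.7*-4.5=16.65, -6.2*-3=18.6 => row sum = 0.47
Row 3: 4.6*-5.2=-23.92, 5.8*-4.4=-25.52, 2.5*0.6=1.5 => row sum = -47.94
Total = -12.98 + 0.47 + -47.94 = -60.45

-60.45


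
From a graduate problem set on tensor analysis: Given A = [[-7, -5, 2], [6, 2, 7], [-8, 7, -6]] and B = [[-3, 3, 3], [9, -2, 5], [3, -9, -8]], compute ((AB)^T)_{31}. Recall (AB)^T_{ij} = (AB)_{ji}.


(AB)^T_{ij} = (AB)_{ji} = sum_k A_{jk} B_{ki}.
For i=3, j=1 we need (AB)_{13}:
A_{11} * B_{13} = -7 * 3 = -21
A_{12} * B_{23} = -5 * 5 = -25
A_{13} * B_{33} = 2 * -8 = -16
Sum = -21 + -25 + -16 = -62

-62


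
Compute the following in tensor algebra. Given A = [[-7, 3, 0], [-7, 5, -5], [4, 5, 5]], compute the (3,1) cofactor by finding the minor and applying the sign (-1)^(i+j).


To find cofactor C_{31}, delete row 3 and column 1.
The resulting 2x2 submatrix is: [[3, 0], [5, -5]]
Minor M_{31} = 3*-5 - 0*5
  = -15 - 0 = -15
Sign = (-1)^(3+1) = (-1)^4 = 1
Cofactor C_{31} = 1 * -15 = -15

-15


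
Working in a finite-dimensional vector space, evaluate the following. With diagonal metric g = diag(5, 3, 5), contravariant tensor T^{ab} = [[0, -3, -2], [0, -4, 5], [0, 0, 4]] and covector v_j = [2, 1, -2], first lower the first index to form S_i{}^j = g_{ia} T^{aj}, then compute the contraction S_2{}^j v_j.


Step 1: lower the first index. For a diagonal metric, g_{ia} T^{aj} = g_{ii} T^{ij} (no sum on i).
g_{22} = 3
S_2{}^1 = 3 * T^{21} = 3 * 0 = 0
S_2{}^2 = 3 * T^{22} = 3 * -4 = -12
S_2{}^3 = 3 * T^{23} = 3 * 5 = 15
Step 2: contract S_2{}^j with v_j.
S_2{}^1 * v_1 = 0 * 2 = 0
S_2{}^2 * v_2 = -12 * 1 = -12
S_2{}^3 * v_3 = 15 * -2 = -30
Result = 0 + -12 + -30 = -42

-42


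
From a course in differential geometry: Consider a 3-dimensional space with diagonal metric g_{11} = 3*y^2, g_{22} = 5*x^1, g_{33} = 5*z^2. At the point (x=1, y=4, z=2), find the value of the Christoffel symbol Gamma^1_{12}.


For a diagonal metric, Gamma^k_{ij} = (1/2) g^{kk} (dg_{ik}/dx_j + dg_{jk}/dx_i - dg_{ij}/dx_k).
The metric is diagonal, so g_{ab} = 0 for a != b.
At the given point: g_{11} = 48, g_{22} = 5, g_{33} = 20
g^{11} = 1/48
dg_{11}/dx_2 = dg_{11}/dx_2 = 24
dg_{21}/dx_1 = 0 (off-diagonal)
dg_{12}/dx_1 = 0 (off-diagonal)
Numerator = 24 + 0 - 0 = 24
Gamma^1_{12} = 24 / (2 * 48) = 1/4

1/4


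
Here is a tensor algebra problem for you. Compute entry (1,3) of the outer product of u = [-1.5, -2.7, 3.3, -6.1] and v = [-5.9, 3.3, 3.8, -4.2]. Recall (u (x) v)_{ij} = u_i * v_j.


The outer product entry T_{ij} = u_i * v_j.
We need i=1, j=3.
u_1 = -1.5, v_3 = 3.8
T_{1,3} = -1.5 * 3.8 = -5.7

-5.7


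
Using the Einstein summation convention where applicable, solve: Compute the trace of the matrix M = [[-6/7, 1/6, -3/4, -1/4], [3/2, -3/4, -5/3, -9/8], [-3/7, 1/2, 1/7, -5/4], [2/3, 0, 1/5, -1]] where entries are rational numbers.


The trace is the sum of diagonal entries.
Diagonal: M[1,1] = -6/7, M[2,2] = -3/4, M[3,3] = 1/7, M[4,4] = -1
Tr(M) = -6/7 + -3/4 + 1/7 + -1
Computing step by step:
After adding M[1,1]: -6/7
After adding M[2,2]: -45/28
After adding M[3,3]: -41/28
After adding M[4,4]: -69/28
Tr(M) = -69/28

-69/28


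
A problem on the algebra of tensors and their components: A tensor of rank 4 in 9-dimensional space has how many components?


The number of components of a rank-r tensor in d dimensions is d^r.
Here d = 9 and r = 4.
9^4 = 6561

6561


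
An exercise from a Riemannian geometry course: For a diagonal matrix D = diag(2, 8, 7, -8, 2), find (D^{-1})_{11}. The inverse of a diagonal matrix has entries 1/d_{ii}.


For a diagonal matrix, the inverse has entries (D^{-1})_{ii} = 1/d_{ii}.
The diagonal entries are: d_{11} = 2, d_{22} = 8, d_{33} = 7, d_{44} = -8, d_{55} = 2
We need (D^{-1})_{11} = 1/d_{11} = 1/2 = 1/2

1/2


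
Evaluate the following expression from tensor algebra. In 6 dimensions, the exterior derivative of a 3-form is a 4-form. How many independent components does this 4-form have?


The exterior derivative of a p-form is a (p+1)-form.
Its number of independent components is C(n, p+1).
n = 6, p+1 = 4
C(6, 4) = 15

15


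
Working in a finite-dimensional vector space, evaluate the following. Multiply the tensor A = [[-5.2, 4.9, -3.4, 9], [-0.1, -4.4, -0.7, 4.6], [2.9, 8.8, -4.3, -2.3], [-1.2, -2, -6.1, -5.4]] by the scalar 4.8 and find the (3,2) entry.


Scalar multiplication: (cA)_{ij} = c * A_{ij}.
c = 4.8
A_{32} = 8.8
(cA)_{32} = 4.8 * 8.8 = 42.24

42.24


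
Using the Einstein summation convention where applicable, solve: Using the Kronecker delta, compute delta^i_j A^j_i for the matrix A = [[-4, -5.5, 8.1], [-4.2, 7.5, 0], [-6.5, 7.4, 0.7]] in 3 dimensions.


The contraction (trace) of a rank-2 tensor is the sum of its diagonal elements.
Diagonal entries: A[1,1] = -4, A[2,2] = 7.5, A[3,3] = 0.7
Tr(A) = -4 + 7.5 + 0.7 = 4.2

4.2


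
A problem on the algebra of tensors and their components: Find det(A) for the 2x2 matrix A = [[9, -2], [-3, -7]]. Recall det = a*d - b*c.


For a 2x2 matrix [[a, b], [c, d]], det = a*d - b*c.
a = 9, b = -2, c = -3, d = -7
a*d = 9 * -7 = -63
b*c = -2 * -3 = 6
det = -63 - 6 = -69

-69


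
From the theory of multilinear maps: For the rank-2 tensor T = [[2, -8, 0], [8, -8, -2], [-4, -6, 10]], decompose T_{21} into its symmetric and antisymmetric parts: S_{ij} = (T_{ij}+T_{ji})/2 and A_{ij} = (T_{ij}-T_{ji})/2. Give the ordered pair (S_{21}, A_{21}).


T_{21} = 8
T_{12} = -8
S_{21} = (8 + -8)/2 = 0/2 = 0
A_{21} = (8 - -8)/2 = 16/2 = 8
Check: S + A = 0 + 8 = 8 = T_{21}.

(0, 8)


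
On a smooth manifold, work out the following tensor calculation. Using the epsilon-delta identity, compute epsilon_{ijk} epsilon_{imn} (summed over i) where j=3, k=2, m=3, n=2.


Using the identity: epsilon_{ijk} epsilon_{imn} = delta_{jm} delta_{kn} - delta_{jn} delta_{km}.
delta_{33} = 1
delta_{22} = 1
delta_{32} = 0
delta_{23} = 0
Result = 1 * 1 - 0 * 0 = 1 - 0 = 1

1


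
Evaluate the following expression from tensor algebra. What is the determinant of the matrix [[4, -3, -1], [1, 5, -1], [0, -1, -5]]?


Expanding along the first row, det(A) = a11*M_11 - a12*M_12 + a13*M_13, where M_1j is the (1,j) minor.
Minor M_11 = 5*-5 - -1*-1 = -26
Minor M_12 = 1*-5 - -1*0 = -5
Minor M_13 = 1*-1 - 5*0 = -1
det = 4*(-26) - -3*(-5) + -1*(-1)
    = -104 - 15 + 1
    = -118

-118


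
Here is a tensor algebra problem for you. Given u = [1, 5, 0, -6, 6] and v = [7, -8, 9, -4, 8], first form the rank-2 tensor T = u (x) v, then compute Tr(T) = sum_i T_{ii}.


The outer product gives T_{ij} = u_i v_j.
The trace (contraction) is Tr(T) = sum_i T_{ii} = sum_i u_i v_i.
Diagonal entries:
T_{11} = u_1 * v_1 = 1 * 7 = 7
T_{22} = u_2 * v_2 = 5 * -8 = -40
T_{33} = u_3 * v_3 = 0 * 9 = 0
T_{44} = u_4 * v_4 = -6 * -4 = 24
T_{55} = u_5 * v_5 = 6 * 8 = 48
Tr(T) = 7 + -40 + 0 + 24 + 48 = 39

39


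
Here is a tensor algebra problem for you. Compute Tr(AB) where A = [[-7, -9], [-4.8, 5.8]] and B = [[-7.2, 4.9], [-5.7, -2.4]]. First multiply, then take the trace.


Tr(AB) = sum_i (AB)_{ii} where (AB)_{ii} = sum_k A_{ik} B_{ki}.
(AB)_{11} = -7*-7.2 + -9*-5.7 = 101.7
(AB)_{22} = -4.8*4.9 + 5.8*-2.4 = -37.44
Tr(AB) = 101.7 + -37.44 = 64.26

64.26


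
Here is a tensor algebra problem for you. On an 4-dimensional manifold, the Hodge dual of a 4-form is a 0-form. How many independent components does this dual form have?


The Hodge dual of a p-form on an n-dimensional manifold is an (n-p)-form.
n = 4, p = 4, so dual degree = 4 - 4 = 0
The number of components is C(n, n-p) = C(4, 0) = 1

1


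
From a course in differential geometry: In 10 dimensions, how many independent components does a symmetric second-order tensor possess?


A symmetric rank-2 tensor in d dimensions has d(d+1)/2 independent components.
d = 10
d(d+1)/2 = 10 * 11 / 2 = 110 / 2 = 55

55


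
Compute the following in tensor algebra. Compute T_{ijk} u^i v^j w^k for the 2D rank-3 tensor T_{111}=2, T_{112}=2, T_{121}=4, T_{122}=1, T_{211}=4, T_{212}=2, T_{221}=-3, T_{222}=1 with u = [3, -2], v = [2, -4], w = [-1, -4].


S = sum over i,j,k of T_{ijk} u_i v_j w_k. Expanding all 8 terms:
T_{111}*u_1*v_1*w_1 = 2*3*2*-1 = -12  (running total: -12)
T_{112}*u_1*v_1*w_2 = 2*3*2*-4 = -48  (running total: -60)
T_{121}*u_1*v_2*w_1 = 4*3*-4*-1 = 48  (running total: -12)
T_{122}*u_1*v_2*w_2 = 1*3*-4*-4 = 48  (running total: 36)
T_{211}*u_2*v_1*w_1 = 4*-2*2*-1 = 16  (running total: 52)
T_{212}*u_2*v_1*w_2 = 2*-2*2*-4 = 32  (running total: 84)
T_{221}*u_2*v_2*w_1 = -3*-2*-4*-1 = 24  (running total: 108)
T_{222}*u_2*v_2*w_2 = 1*-2*-4*-4 = -32  (running total: 76)
S = 76

76


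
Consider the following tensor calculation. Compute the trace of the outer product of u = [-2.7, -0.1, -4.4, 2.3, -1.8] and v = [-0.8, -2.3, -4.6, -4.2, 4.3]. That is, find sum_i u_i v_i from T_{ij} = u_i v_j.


The outer product gives T_{ij} = u_i v_j.
The trace (contraction) is Tr(T) = sum_i T_{ii} = sum_i u_i v_i.
Diagonal entries:
T_{11} = u_1 * v_1 = -2.7 * -0.8 = 2.16
T_{22} = u_2 * v_2 = -0.1 * -2.3 = 0.23
T_{33} = u_3 * v_3 = -4.4 * -4.6 = 20.24
T_{44} = u_4 * v_4 = 2.3 * -4.2 = -9.66
T_{55} = u_5 * v_5 = -1.8 * 4.3 = -7.74
Tr(T) = 2.16 + 0.23 + 20.24 + -9.66 + -7.74 = 5.23

5.23


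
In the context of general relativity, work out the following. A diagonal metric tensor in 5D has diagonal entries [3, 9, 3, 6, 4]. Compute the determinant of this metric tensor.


For a diagonal metric, the determinant is the product of diagonal entries.
Diagonal entries: 3, 9, 3, 6, 4
det(g) = 3 * 9 * 3 * 6 * 4 = 1944

1944


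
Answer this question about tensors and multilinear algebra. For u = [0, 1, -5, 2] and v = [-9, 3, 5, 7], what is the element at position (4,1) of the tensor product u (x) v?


The outer product entry T_{ij} = u_i * v_j.
We need i=4, j=1.
u_4 = 2, v_1 = -9
T_{4,1} = 2 * -9 = -18

-18


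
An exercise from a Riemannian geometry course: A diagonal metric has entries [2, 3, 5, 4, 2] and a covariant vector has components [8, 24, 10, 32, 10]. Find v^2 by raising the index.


To raise an index with a diagonal metric: v^i = v_i / g_{ii}.
For index 2: v_2 = 24, g_{22} = 3
v^2 = 24 / 3 = 8

8


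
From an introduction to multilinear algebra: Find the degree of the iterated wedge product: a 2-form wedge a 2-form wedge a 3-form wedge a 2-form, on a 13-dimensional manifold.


The degree of a wedge product is the sum of the degrees of the individual forms.
Degrees: 2, 2, 3, 2
Total degree = 2 + 2 + 3 + 2 = 9

9


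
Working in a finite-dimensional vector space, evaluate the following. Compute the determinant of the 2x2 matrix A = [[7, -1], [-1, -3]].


For a 2x2 matrix [[a, b], [c, d]], det = a*d - b*c.
a = 7, b = -1, c = -1, d = -3
a*d = 7 * -3 = -21
b*c = -1 * -1 = 1
det = -21 - 1 = -22

-22


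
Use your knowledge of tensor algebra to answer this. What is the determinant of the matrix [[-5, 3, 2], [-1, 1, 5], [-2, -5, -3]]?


Expanding along the first row, det(A) = a11*M_11 - a12*M_12 + a13*M_13, where M_1j is the (1,j) minor.
Minor M_11 = 1*-3 - 5*-5 = 22
Minor M_12 = -1*-3 - 5*-2 = 13
Minor M_13 = -1*-5 - 1*-2 = 7
det = -5*(22) - 3*(13) + 2*(7)
    = -110 - 39 + 14
    = -135

-135


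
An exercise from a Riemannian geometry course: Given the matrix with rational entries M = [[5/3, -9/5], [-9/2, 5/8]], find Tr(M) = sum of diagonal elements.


The trace is the sum of diagonal entries.
Diagonal: M[1,1] = 5/3, M[2,2] = 5/8
Tr(M) = 5/3 + 5/8
Computing step by step:
After adding M[1,1]: 5/3
After adding M[2,2]: 55/24
Tr(M) = 55/24

55/24


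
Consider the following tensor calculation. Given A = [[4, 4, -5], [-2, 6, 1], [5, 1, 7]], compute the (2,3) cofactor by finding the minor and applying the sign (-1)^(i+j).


To find cofactor C_{23}, delete row 2 and column 3.
The resulting 2x2 submatrix is: [[4, 4], [5, 1]]
Minor M_{23} = 4*1 - 4*5
  = 4 - 20 = -16
Sign = (-1)^(2+3) = (-1)^5 = -1
Cofactor C_{23} = -1 * -16 = 16

16


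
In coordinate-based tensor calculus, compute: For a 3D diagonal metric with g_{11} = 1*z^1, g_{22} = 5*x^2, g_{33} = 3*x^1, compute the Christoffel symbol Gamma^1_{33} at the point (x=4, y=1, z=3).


For a diagonal metric, Gamma^k_{ij} = (1/2) g^{kk} (dg_{ik}/dx_j + dg_{jk}/dx_i - dg_{ij}/dx_k).
The metric is diagonal, so g_{ab} = 0 for a != b.
At the given point: g_{11} = 3, g_{22} = 80, g_{33} = 12
g^{11} = 1/3
dg_{31}/dx_3 = 0 (off-diagonal)
dg_{31}/dx_3 = 0 (off-diagonal)
dg_{33}/dx_1 = dg_{33}/dx_1 = 3
Numerator = 0 + 0 - 3 = -3
Gamma^1_{33} = -3 / (2 * 3) = -1/2

-1/2


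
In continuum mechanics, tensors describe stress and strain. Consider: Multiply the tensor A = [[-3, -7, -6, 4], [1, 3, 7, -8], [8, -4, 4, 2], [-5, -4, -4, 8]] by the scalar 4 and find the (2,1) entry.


Scalar multiplication: (cA)_{ij} = c * A_{ij}.
c = 4
A_{21} = 1
(cA)_{21} = 4 * 1 = 4

4


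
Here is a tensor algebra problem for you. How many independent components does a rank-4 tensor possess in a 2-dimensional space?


The number of components of a rank-r tensor in d dimensions is d^r.
Here d = 2 and r = 4.
2^4 = 16

16


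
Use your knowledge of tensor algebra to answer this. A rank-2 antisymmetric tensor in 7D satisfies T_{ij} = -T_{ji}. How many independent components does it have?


An antisymmetric rank-2 tensor satisfies A_{ij} = -A_{ji}, so diagonal entries are zero.
The independent components are the upper-triangular entries: C(n, 2) = n(n-1)/2.
n = 7
C(7, 2) = 7 * 6 / 2 = 42 / 2 = 21

21


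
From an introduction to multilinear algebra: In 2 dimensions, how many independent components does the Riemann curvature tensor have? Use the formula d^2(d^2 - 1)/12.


The Riemann tensor in d dimensions has d^2(d^2 - 1)/12 independent components.
d = 2, so d^2 = 4
d^2 - 1 = 3
d^2(d^2 - 1) = 4 * 3 = 12
Divide by 12: 12 / 12 = 1

1


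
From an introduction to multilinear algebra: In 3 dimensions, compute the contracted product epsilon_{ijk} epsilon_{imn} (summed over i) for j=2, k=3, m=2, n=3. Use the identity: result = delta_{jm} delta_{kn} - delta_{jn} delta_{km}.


Using the identity: epsilon_{ijk} epsilon_{imn} = delta_{jm} delta_{kn} - delta_{jn} delta_{km}.
delta_{22} = 1
delta_{33} = 1
delta_{23} = 0
delta_{32} = 0
Result = 1 * 1 - 0 * 0 = 1 - 0 = 1

1


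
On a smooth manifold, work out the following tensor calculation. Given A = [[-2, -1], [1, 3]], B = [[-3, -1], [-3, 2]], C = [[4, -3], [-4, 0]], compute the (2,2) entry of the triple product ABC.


(ABC)_{22} = sum_m (AB)_{2m} C_{m2}. First compute row 2 of AB.
(AB)_{21} = 1*-3 + 3*-3 = -12
(AB)_{22} = 1*-1 + 3*2 = 5
Now contract with column 2 of C:
(AB)_{21} * C_{12} = -12 * -3 = 36
(AB)_{22} * C_{22} = 5 * 0 = 0
(ABC)_{22} = 36 + 0 = 36

36


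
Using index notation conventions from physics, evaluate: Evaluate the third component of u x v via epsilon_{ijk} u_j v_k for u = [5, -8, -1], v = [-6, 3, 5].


(u x v)_3 = sum_{j,k} epsilon_{3jk} u_j v_k. Only permutations of (1,2,3) contribute; the two non-zero terms are:
eps_{312} u_1 v_2 = 1 * 5 * 3 = 15
eps_{321} u_2 v_1 = -1 * -8 * -6 = -48
(u x v)_3 = -33

-33


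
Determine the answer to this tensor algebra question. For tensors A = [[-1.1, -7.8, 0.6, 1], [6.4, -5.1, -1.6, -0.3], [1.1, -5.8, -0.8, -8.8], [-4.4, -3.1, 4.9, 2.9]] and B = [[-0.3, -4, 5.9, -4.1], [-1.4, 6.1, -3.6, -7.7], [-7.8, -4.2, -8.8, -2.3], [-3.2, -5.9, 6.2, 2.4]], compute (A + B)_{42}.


Tensor addition is component-wise: (A + B)_{ij} = A_{ij} + B_{ij}.
A_{42} = -3.1
B_{42} = -5.9
(A + B)_{42} = -3.1 + -5.9 = -9

-9


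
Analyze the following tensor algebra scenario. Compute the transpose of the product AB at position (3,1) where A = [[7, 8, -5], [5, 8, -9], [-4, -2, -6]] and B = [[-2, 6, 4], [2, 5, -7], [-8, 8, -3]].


(AB)^T_{ij} = (AB)_{ji} = sum_k A_{jk} B_{ki}.
For i=3, j=1 we need (AB)_{13}:
A_{11} * B_{13} = 7 * 4 = 28
A_{12} * B_{23} = 8 * -7 = -56
A_{13} * B_{33} = -5 * -3 = 15
Sum = 28 + -56 + 15 = -13

-13


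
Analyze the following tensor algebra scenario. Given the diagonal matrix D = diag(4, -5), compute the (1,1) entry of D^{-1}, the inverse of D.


For a diagonal matrix, the inverse has entries (D^{-1})_{ii} = 1/d_{ii}.
The diagonal entries are: d_{11} = 4, d_{22} = -5
We need (D^{-1})_{11} = 1/d_{11} = 1/4 = 1/4

1/4


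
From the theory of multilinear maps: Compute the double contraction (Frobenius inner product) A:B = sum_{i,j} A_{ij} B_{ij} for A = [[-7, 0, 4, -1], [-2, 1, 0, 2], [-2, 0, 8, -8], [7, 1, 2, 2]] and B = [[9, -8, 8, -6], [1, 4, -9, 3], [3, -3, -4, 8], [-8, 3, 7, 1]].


A:B = sum over all i,j of A_{ij} * B_{ij}.
Row 1: -7*9=-63, 0*-8=0, 4*8=32, -1*-6=6 => row sum = -25
Row 2: -2*1=-2, 1*4=4, 0*-9=0, 2*3=6 => row sum = 8
Row 3: -2*3=-6, 0*-3=0, 8*-4=-32, -8*8=-64 => row sum = -102
Row 4: 7*-8=-56, 1*3=3, 2*7=14, 2*1=2 => row sum = -37
Total = -25 + 8 + -102 + -37 = -156

-156


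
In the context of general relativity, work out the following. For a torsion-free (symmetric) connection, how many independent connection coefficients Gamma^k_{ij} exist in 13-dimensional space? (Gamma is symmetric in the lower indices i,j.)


Christoffel symbols Gamma^k_{ij} are symmetric in i,j, so there are d * d(d+1)/2 independent symbols.
d = 13
d(d+1)/2 = 13 * 14 / 2 = 91
Total = 13 * 91 = 1183

1183


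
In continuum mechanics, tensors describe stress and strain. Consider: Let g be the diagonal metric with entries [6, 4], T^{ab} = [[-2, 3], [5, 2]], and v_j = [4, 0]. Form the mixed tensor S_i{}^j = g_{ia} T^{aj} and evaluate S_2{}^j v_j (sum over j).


Step 1: lower the first index. For a diagonal metric, g_{ia} T^{aj} = g_{ii} T^{ij} (no sum on i).
g_{22} = 4
S_2{}^1 = 4 * T^{21} = 4 * 5 = 20
S_2{}^2 = 4 * T^{22} = 4 * 2 = 8
Step 2: contract S_2{}^j with v_j.
S_2{}^1 * v_1 = 20 * 4 = 80
S_2{}^2 * v_2 = 8 * 0 = 0
Result = 80 + 0 = 80

80


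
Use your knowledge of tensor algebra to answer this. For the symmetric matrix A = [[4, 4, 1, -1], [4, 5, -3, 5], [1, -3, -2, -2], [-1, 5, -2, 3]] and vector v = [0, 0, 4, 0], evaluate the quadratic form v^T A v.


First compute Av:
(Av)_1 = 4*0 + 4*0 + 1*4 + -1*0 = 4
(Av)_2 = 4*0 + 5*0 + -3*4 + 5*0 = -12
(Av)_3 = 1*0 + -3*0 + -2*4 + -2*0 = -8
(Av)_4 = -1*0 + 5*0 + -2*4 + 3*0 = -8
Av = [4, -12, -8, -8]
Then v^T (Av) = 0*4 + 0*-12 + 4*-8 + 0*-8
= 0 + 0 + -32 + 0 = -32

-32


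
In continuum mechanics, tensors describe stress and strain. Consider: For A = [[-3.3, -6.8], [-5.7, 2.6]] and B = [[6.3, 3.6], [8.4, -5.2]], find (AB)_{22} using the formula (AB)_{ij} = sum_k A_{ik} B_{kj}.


(AB)_{ij} = sum_k A_{ik} B_{kj}.
For i=2, j=2:
A_{21} * B_{12} = -5.7 * 3.6 = -20.52
A_{22} * B_{22} = 2.6 * -5.2 = -13.52
Sum = -20.52 + -13.52 = -34.04

-34.04


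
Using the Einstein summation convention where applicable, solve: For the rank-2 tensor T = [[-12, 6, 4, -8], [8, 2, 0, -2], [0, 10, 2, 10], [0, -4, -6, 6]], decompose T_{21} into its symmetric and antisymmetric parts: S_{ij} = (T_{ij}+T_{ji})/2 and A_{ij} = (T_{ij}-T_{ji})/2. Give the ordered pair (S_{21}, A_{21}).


T_{21} = 8
T_{12} = 6
S_{21} = (8 + 6)/2 = 14/2 = 7
A_{21} = (8 - 6)/2 = 2/2 = 1
Check: S + A = 7 + 1 = 8 = T_{21}.

(7, 1)


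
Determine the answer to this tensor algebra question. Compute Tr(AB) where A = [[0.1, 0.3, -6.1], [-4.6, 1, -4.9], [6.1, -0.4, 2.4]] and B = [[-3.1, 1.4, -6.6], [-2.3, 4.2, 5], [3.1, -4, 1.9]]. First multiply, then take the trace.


Tr(AB) = sum_i (AB)_{ii} where (AB)_{ii} = sum_k A_{ik} B_{ki}.
(AB)_{11} = 0.1*-3.1 + 0.3*-2.3 + -6.1*3.1 = -19.91
(AB)_{22} = -4.6*1.4 + 1*4.2 + -4.9*-4 = 17.36
(AB)_{33} = 6.1*-6.6 + -0.4*5 + 2.4*1.9 = -37.7
Tr(AB) = -19.91 + 17.36 + -37.7 = -40.25

-40.25


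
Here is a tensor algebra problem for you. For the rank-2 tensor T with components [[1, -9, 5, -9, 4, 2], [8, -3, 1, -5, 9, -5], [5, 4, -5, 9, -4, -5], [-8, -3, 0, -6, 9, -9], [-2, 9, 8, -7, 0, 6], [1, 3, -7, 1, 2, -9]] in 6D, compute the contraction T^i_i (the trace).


The contraction (trace) of a rank-2 tensor is the sum of its diagonal elements.
Diagonal entries: A[1,1] = 1, A[2,2] = -3, A[3,3] = -5, A[4,4] = -6, A[5,5] = 0, A[6,6] = -9
Tr(A) = 1 + -3 + -5 + -6 + 0 + -9 = -22

-22


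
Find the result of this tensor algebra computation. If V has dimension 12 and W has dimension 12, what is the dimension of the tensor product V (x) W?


The dimension of a tensor product is the product of dimensions.
dim(V) = 12, dim(W) = 12
dim(V (x) W) = 12 * 12 = 144

144


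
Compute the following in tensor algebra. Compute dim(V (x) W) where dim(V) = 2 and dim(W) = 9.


The dimension of a tensor product is the product of dimensions.
dim(V) = 2, dim(W) = 9
dim(V (x) W) = 2 * 9 = 18

18


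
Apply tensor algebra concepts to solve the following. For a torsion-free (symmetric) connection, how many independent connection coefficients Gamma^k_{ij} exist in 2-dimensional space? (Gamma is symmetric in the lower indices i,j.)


Christoffel symbols Gamma^k_{ij} are symmetric in i,j, so there are d * d(d+1)/2 independent symbols.
d = 2
d(d+1)/2 = 2 * 3 / 2 = 3
Total = 2 * 3 = 6

6


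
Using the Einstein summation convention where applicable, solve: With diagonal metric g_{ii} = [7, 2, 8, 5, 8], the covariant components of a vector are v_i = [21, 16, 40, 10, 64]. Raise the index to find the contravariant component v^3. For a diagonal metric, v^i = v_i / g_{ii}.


To raise an index with a diagonal metric: v^i = v_i / g_{ii}.
For index 3: v_3 = 40, g_{33} = 8
v^3 = 40 / 8 = 5

5


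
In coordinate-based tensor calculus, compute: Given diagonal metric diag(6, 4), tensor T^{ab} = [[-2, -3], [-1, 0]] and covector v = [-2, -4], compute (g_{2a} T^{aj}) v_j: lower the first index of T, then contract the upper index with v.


Step 1: lower the first index. For a diagonal metric, g_{ia} T^{aj} = g_{ii} T^{ij} (no sum on i).
g_{22} = 4
S_2{}^1 = 4 * T^{21} = 4 * -1 = -4
S_2{}^2 = 4 * T^{22} = 4 * 0 = 0
Step 2: contract S_2{}^j with v_j.
S_2{}^1 * v_1 = -4 * -2 = 8
S_2{}^2 * v_2 = 0 * -4 = 0
Result = 8 + 0 = 8

8


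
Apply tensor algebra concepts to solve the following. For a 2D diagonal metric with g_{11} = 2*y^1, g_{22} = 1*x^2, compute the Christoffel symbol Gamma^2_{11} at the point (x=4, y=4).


For a diagonal metric, Gamma^k_{ij} = (1/2) g^{kk} (dg_{ik}/dx_j + dg_{jk}/dx_i - dg_{ij}/dx_k).
The metric is diagonal, so g_{ab} = 0 for a != b.
At the given point: g_{11} = 8, g_{22} = 16
g^{22} = 1/16
dg_{12}/dx_1 = 0 (off-diagonal)
dg_{12}/dx_1 = 0 (off-diagonal)
dg_{11}/dx_2 = dg_{11}/dx_2 = 2
Numerator = 0 + 0 - 2 = -2
Gamma^2_{11} = -2 / (2 * 16) = -1/16

-1/16


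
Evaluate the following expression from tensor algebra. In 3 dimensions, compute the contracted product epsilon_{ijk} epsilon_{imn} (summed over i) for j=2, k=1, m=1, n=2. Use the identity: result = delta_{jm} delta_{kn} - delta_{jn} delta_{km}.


Using the identity: epsilon_{ijk} epsilon_{imn} = delta_{jm} delta_{kn} - delta_{jn} delta_{km}.
delta_{21} = 0
delta_{12} = 0
delta_{22} = 1
delta_{11} = 1
Result = 0 * 0 - 1 * 1 = 0 - 1 = -1

-1


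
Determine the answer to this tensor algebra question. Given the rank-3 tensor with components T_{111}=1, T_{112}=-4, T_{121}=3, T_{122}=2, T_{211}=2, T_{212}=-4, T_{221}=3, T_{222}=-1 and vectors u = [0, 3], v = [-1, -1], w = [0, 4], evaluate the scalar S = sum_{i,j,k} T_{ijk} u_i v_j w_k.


S = sum over i,j,k of T_{ijk} u_i v_j w_k. Expanding all 8 terms:
T_{111}*u_1*v_1*w_1 = 1*0*-1*0 = 0  (running total: 0)
T_{112}*u_1*v_1*w_2 = -4*0*-1*4 = 0  (running total: 0)
T_{121}*u_1*v_2*w_1 = 3*0*-1*0 = 0  (running total: 0)
T_{122}*u_1*v_2*w_2 = 2*0*-1*4 = 0  (running total: 0)
T_{211}*u_2*v_1*w_1 = 2*3*-1*0 = 0  (running total: 0)
T_{212}*u_2*v_1*w_2 = -4*3*-1*4 = 48  (running total: 48)
T_{221}*u_2*v_2*w_1 = 3*3*-1*0 = 0  (running total: 48)
T_{222}*u_2*v_2*w_2 = -1*3*-1*4 = 12  (running total: 60)
S = 60

60


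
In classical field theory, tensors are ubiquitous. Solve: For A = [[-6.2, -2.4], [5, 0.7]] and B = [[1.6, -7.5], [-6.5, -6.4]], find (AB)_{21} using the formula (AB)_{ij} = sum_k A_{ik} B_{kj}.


(AB)_{ij} = sum_k A_{ik} B_{kj}.
For i=2, j=1:
A_{21} * B_{11} = 5 * 1.6 = 8
A_{22} * B_{21} = 0.7 * -6.5 = -4.55
Sum = 8 + -4.55 = 3.45

3.45
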